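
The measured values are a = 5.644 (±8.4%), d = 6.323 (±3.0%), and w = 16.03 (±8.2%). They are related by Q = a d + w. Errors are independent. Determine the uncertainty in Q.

3.44

Let p = a·d = 35.69. δp/p = √((1·δa/a)² + (1·δd/d)²) = √(0.00706 + 0.000900) = 0.0892, so δp = 3.18.
Q = p + w: δQ = √(δp² + δw²) = √(10.1 + 1.73) = 3.44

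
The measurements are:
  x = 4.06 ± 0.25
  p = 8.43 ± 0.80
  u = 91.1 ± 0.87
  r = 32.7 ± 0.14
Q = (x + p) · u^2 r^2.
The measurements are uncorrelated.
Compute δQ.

7.79e+06

Let w = x + p = 12.5. δw = √(δx² + δp²) = √(0.0625 + 0.640) = 0.838, so δw/w = 0.0671.
Q is then a monomial in w, u, r:
δQ/Q = √((δw/w)² + (2·δu/u)² + (2·δr/r)²) = √(0.00450 + 0.000365 + 7.33e-05) = 0.0703
Q = 1.11e+08, so δQ = 0.0703 × 1.11e+08 = 7.79e+06.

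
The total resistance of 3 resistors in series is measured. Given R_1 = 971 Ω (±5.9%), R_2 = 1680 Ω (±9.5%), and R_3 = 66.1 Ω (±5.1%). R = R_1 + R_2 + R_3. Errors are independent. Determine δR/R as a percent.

6.24%

Absolute uncertainties add in quadrature for a linear combination:
  (δR_1)² = 3280;  (δR_2)² = 25500;  (δR_3)² = 11.4
δR = √(28800) = 170 Ω
R = 2720 Ω, so δR/R = 170/2720 = 0.0624.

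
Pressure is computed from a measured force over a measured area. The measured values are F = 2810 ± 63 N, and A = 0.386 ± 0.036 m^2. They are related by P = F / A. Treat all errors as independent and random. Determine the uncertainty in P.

698 Pa

Each factor contributes (exponent × relative error)² to (δP/P)²:
  (1·δF/F)² = (1×0.0224)² = 0.000503;  (-1·δA/A)² = (-1×0.0933)² = 0.00870
δP/P = √(0.00920) = 0.0959
P = 7280 Pa, so δP = 0.0959 × 7280 = 698 Pa.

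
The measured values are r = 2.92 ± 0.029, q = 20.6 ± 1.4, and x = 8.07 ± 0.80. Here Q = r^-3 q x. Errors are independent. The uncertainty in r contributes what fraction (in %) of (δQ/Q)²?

(δQ/Q)² = (-3·δr/r)² + (1·δq/q)² + (1·δx/x)²
  r term: (-3×0.00993)² = 0.000888
  q term: (1×0.0680)² = 0.00462
  x term: (1×0.0991)² = 0.00983
Total = 0.0153. Share from r = 0.000888/0.0153 = 0.0579.

5.79%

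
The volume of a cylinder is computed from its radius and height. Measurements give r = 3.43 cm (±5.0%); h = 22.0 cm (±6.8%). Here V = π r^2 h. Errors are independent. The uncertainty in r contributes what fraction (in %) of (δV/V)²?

68.4%

(δV/V)² = (2·δr/r)² + (1·δh/h)²
  r term: (2×0.0500)² = 0.0100
  h term: (1×0.0680)² = 0.00462
Total = 0.0146. Share from r = 0.0100/0.0146 = 0.684.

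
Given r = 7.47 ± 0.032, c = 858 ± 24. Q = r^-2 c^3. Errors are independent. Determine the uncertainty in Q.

Since Q is a product/quotient, work with relative uncertainties:
  (-2·δr/r)² = (-2×0.00428)² = 7.34e-05;  (3·δc/c)² = (3×0.0280)² = 0.00704
δQ/Q = √(0.00712) = 0.0844
Q = 1.13e+07, so δQ = 0.0844 × 1.13e+07 = 9.55e+05.

9.55e+05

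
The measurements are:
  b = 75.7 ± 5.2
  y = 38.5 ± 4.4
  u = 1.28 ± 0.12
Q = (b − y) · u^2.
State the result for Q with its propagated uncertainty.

60.9 ± 16.0

Let w = b − y = 37.2. δw = √(δb² + δy²) = √(27.0 + 19.4) = 6.81, so δw/w = 0.183.
Q is then a monomial in w, u:
δQ/Q = √((δw/w)² + (2·δu/u)²) = √(0.0335 + 0.0352) = 0.262
Q = 60.9, so δQ = 0.262 × 60.9 = 16.0.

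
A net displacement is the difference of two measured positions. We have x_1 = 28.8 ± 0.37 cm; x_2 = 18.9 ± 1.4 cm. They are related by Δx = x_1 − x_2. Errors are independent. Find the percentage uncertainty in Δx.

14.6%

Sums and differences: (δΔx)² = Σ (cᵢ δxᵢ)².
  (δx_1)² = 0.137;  (δx_2)² = 1.96
δΔx = √(2.10) = 1.45 cm
Δx = 9.90 cm, so δΔx/Δx = 1.45/9.90 = 0.146.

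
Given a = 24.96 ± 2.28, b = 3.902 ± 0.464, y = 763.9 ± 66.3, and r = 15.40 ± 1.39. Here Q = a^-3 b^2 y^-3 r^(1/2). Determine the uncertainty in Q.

3.87e-12

Since Q is a product/quotient, work with relative uncertainties:
  (-3·δa/a)² = (-3×0.0913)² = 0.0751;  (2·δb/b)² = (2×0.119)² = 0.0566;  (-3·δy/y)² = (-3×0.0868)² = 0.0678;  (½·δr/r)² = (0.5×0.0903)² = 0.00204
δQ/Q = √(0.201) = 0.449
Q = 8.62e-12, so δQ = 0.449 × 8.62e-12 = 3.87e-12.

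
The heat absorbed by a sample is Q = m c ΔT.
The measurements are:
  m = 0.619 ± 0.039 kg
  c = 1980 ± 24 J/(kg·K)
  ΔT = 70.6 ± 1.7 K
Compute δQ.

Since Q is a product/quotient, work with relative uncertainties:
  (1·δm/m)² = (1×0.0630)² = 0.00397;  (1·δc/c)² = (1×0.0121)² = 0.000147;  (1·δΔT/ΔT)² = (1×0.0241)² = 0.000580
δQ/Q = √(0.00470) = 0.0685
Q = 86500 J, so δQ = 0.0685 × 86500 = 5930 J.

5930 J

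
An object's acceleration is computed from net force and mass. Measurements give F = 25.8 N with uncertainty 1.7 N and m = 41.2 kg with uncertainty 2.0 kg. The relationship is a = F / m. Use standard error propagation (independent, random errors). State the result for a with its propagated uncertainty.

Each factor contributes (exponent × relative error)² to (δa/a)²:
  (1·δF/F)² = (1×0.0659)² = 0.00434;  (-1·δm/m)² = (-1×0.0485)² = 0.00236
δa/a = √(0.00670) = 0.0818
a = 0.626 m/s^2, so δa = 0.0818 × 0.626 = 0.0513 m/s^2.

0.626 ± 0.0513 m/s^2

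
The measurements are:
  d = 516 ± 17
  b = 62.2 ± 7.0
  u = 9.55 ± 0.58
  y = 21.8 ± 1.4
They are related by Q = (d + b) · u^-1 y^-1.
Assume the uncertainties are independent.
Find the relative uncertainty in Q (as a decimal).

0.0939

Let w = d + b = 578. δw = √(δd² + δb²) = √(289 + 49.0) = 18.4, so δw/w = 0.0318.
Q is then a monomial in w, u, y:
δQ/Q = √((δw/w)² + (-1·δu/u)² + (-1·δy/y)²) = √(0.00101 + 0.00369 + 0.00412) = 0.0939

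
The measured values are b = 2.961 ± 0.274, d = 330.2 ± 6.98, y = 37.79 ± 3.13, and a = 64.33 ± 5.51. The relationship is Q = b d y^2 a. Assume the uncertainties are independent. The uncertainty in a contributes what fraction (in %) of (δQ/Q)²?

(δQ/Q)² = (1·δb/b)² + (1·δd/d)² + (2·δy/y)² + (1·δa/a)²
  b term: (1×0.0925)² = 0.00856
  d term: (1×0.0211)² = 0.000447
  y term: (2×0.0828)² = 0.0274
  a term: (1×0.0857)² = 0.00734
Total = 0.0438. Share from a = 0.00734/0.0438 = 0.168.

16.8%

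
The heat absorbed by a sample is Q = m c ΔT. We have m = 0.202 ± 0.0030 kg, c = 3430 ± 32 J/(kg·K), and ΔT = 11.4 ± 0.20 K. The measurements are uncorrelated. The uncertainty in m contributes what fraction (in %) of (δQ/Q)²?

35.8%

(δQ/Q)² = (1·δm/m)² + (1·δc/c)² + (1·δΔT/ΔT)²
  m term: (1×0.0149)² = 0.000221
  c term: (1×0.00933)² = 8.7e-05
  ΔT term: (1×0.0175)² = 0.000308
Total = 0.000615. Share from m = 0.000221/0.000615 = 0.358.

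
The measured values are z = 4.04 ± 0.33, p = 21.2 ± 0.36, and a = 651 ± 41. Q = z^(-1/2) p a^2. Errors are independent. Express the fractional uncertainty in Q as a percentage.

Products/powers → add relative errors in quadrature, weighted by exponent:
  (−½·δz/z)² = (-0.5×0.0817)² = 0.00167;  (1·δp/p)² = (1×0.0170)² = 0.000288;  (2·δa/a)² = (2×0.0630)² = 0.0159
δQ/Q = √(0.0178) = 0.134

13.4%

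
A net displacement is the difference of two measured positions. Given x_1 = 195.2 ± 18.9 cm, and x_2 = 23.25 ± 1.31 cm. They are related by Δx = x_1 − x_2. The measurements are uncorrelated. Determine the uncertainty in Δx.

For a sum/difference, combine absolute errors in quadrature:
  (δx_1)² = 357;  (δx_2)² = 1.72
δΔx = √(359) = 18.9 cm

18.9 cm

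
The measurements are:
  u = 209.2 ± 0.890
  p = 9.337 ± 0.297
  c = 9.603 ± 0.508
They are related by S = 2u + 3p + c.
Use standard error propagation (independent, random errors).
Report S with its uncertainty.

456.0 ± 2.05

Each term contributes (cᵢ δxᵢ)² to (δS)²:
  (2·δu)² = 3.17;  (3·δp)² = 0.794;  (δc)² = 0.258
δS = √(4.22) = 2.05
S = 456.0.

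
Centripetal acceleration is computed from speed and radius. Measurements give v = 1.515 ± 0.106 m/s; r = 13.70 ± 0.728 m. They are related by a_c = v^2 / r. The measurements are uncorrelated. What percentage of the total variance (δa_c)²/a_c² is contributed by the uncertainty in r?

12.6%

(δa_c/a_c)² = (2·δv/v)² + (-1·δr/r)²
  v term: (2×0.0700)² = 0.0196
  r term: (-1×0.0531)² = 0.00282
Total = 0.0224. Share from r = 0.00282/0.0224 = 0.126.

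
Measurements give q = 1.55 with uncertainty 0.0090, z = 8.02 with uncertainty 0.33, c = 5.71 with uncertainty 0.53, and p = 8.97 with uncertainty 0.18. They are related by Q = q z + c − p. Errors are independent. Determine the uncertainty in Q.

0.762

Let w = q·z = 12.4. δw/w = √((1·δq/q)² + (1·δz/z)²) = √(3.37e-05 + 0.00169) = 0.0416, so δw = 0.517.
Q = w + c − p: δQ = √(δw² + δc² + δp²) = √(0.267 + 0.281 + 0.0324) = 0.762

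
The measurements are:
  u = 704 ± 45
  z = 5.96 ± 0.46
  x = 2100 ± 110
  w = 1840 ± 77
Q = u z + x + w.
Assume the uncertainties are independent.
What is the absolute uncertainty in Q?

441

Let p = u·z = 4200. δp/p = √((1·δu/u)² + (1·δz/z)²) = √(0.00409 + 0.00596) = 0.100, so δp = 420.
Q = p + x + w: δQ = √(δp² + δx² + δw²) = √(1.77e+05 + 12100 + 5930) = 441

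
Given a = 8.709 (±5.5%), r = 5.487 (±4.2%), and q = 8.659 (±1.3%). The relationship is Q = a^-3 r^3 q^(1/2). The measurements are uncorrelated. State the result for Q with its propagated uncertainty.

0.7359 ± 0.153

Since Q is a product/quotient, work with relative uncertainties:
  (-3·δa/a)² = (-3×0.0550)² = 0.0272;  (3·δr/r)² = (3×0.0420)² = 0.0159;  (½·δq/q)² = (0.5×0.0130)² = 4.23e-05
δQ/Q = √(0.0431) = 0.208
Q = 0.7359, so δQ = 0.208 × 0.7359 = 0.153.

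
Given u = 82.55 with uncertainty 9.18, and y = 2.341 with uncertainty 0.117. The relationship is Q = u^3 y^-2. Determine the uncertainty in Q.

35700

Q is a product of powers, so relative uncertainties combine in quadrature:
  (3·δu/u)² = (3×0.111)² = 0.111;  (-2·δy/y)² = (-2×0.0500)² = 0.00999
δQ/Q = √(0.121) = 0.348
Q = 102600, so δQ = 0.348 × 102600 = 35700.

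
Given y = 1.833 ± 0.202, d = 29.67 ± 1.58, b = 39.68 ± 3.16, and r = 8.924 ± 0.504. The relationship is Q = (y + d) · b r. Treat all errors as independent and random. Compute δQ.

Let u = y + d = 31.50. δu = √(δy² + δd²) = √(0.0408 + 2.50) = 1.59, so δu/u = 0.0506.
Q is then a monomial in u, b, r:
δQ/Q = √((δu/u)² + (1·δb/b)² + (1·δr/r)²) = √(0.00256 + 0.00634 + 0.00319) = 0.110
Q = 11160, so δQ = 0.110 × 11160 = 1230.

1230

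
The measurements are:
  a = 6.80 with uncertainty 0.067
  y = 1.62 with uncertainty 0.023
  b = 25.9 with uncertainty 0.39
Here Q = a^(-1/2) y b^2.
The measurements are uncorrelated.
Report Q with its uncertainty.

Since Q is a product/quotient, work with relative uncertainties:
  (−½·δa/a)² = (-0.5×0.00985)² = 2.43e-05;  (1·δy/y)² = (1×0.0142)² = 0.000202;  (2·δb/b)² = (2×0.0151)² = 0.000907
δQ/Q = √(0.00113) = 0.0337
Q = 417, so δQ = 0.0337 × 417 = 14.0.

417 ± 14.0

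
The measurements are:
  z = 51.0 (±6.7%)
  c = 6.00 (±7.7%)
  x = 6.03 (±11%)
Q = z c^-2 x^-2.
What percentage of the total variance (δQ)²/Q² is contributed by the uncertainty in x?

(δQ/Q)² = (1·δz/z)² + (-2·δc/c)² + (-2·δx/x)²
  z term: (1×0.0670)² = 0.00449
  c term: (-2×0.0770)² = 0.0237
  x term: (-2×0.110)² = 0.0484
Total = 0.0766. Share from x = 0.0484/0.0766 = 0.632.

63.2%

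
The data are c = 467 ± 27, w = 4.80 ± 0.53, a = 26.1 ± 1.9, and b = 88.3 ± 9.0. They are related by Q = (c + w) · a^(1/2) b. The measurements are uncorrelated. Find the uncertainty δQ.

26100

Let u = c + w = 472. δu = √(δc² + δw²) = √(729 + 0.281) = 27.0, so δu/u = 0.0572.
Q is then a monomial in u, a, b:
δQ/Q = √((δu/u)² + (½·δa/a)² + (1·δb/b)²) = √(0.00328 + 0.00132 + 0.0104) = 0.122
Q = 2.13e+05, so δQ = 0.122 × 2.13e+05 = 26100.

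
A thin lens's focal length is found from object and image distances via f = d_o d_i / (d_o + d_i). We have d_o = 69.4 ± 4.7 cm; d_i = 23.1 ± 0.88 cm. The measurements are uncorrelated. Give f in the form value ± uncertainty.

17.3 ± 0.576 cm

∂f/∂d_o = (d_i/(d_o+d_i))² = 0.0624;  ∂f/∂d_i = (d_o/(d_o+d_i))² = 0.563
δf = √((∂f/∂d_o · δd_o)² + (∂f/∂d_i · δd_i)²) = √(0.0859 + 0.245) = 0.576 cm
f = 17.3 cm.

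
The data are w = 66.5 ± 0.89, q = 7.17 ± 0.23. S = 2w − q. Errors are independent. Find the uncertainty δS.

1.79

For a sum/difference, combine absolute errors in quadrature:
  (2·δw)² = 3.17;  (δq)² = 0.0529
δS = √(3.22) = 1.79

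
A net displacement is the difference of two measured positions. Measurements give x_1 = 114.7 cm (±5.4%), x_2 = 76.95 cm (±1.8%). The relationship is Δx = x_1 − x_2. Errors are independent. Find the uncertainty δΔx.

For a sum/difference, combine absolute errors in quadrature:
  (δx_1)² = 38.4;  (δx_2)² = 1.92
δΔx = √(40.3) = 6.35 cm

6.35 cm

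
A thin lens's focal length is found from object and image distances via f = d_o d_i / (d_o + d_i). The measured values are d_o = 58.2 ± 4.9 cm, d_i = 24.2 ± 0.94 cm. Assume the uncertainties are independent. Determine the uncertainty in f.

0.631 cm

∂f/∂d_o = (d_i/(d_o+d_i))² = 0.0863;  ∂f/∂d_i = (d_o/(d_o+d_i))² = 0.499
δf = √((∂f/∂d_o · δd_o)² + (∂f/∂d_i · δd_i)²) = √(0.179 + 0.220) = 0.631 cm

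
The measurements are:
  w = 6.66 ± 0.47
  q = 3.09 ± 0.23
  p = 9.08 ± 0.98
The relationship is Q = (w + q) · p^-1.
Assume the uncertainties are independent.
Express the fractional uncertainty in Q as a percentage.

Let u = w + q = 9.75. δu = √(δw² + δq²) = √(0.221 + 0.0529) = 0.523, so δu/u = 0.0537.
Q is then a monomial in u, p:
δQ/Q = √((δu/u)² + (-1·δp/p)²) = √(0.00288 + 0.0116) = 0.121

12.1%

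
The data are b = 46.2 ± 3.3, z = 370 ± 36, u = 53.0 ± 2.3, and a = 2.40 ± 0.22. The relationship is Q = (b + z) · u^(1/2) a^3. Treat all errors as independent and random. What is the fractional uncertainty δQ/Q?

Let w = b + z = 416. δw = √(δb² + δz²) = √(10.9 + 1300) = 36.2, so δw/w = 0.0869.
Q is then a monomial in w, u, a:
δQ/Q = √((δw/w)² + (½·δu/u)² + (3·δa/a)²) = √(0.00754 + 0.000471 + 0.0756) = 0.289

0.289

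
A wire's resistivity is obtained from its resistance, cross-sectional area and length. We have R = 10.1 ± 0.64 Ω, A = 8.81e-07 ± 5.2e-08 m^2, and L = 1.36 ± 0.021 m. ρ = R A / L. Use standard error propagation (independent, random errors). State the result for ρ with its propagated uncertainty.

(6.54 ± 0.576) × 10^-6 Ω·m

Products/powers → add relative errors in quadrature, weighted by exponent:
  (1·δR/R)² = (1×0.0634)² = 0.00402;  (1·δA/A)² = (1×0.0590)² = 0.00348;  (-1·δL/L)² = (-1×0.0154)² = 0.000238
δρ/ρ = √(0.00774) = 0.0880
ρ = 6.54e-06 Ω·m, so δρ = 0.0880 × 6.54e-06 = 5.76e-07 Ω·m.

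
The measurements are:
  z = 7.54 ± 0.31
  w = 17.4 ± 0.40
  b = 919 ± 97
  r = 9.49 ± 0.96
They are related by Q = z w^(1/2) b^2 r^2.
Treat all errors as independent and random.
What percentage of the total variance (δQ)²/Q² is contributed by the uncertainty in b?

51.0%

(δQ/Q)² = (1·δz/z)² + (½·δw/w)² + (2·δb/b)² + (2·δr/r)²
  z term: (1×0.0411)² = 0.00169
  w term: (0.5×0.0230)² = 0.000132
  b term: (2×0.106)² = 0.0446
  r term: (2×0.101)² = 0.0409
Total = 0.0873. Share from b = 0.0446/0.0873 = 0.510.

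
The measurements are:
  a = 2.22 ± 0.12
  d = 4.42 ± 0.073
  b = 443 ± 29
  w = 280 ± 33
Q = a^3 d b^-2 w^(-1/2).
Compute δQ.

3.2e-06

Since Q is a product/quotient, work with relative uncertainties:
  (3·δa/a)² = (3×0.0541)² = 0.0263;  (1·δd/d)² = (1×0.0165)² = 0.000273;  (-2·δb/b)² = (-2×0.0655)² = 0.0171;  (−½·δw/w)² = (-0.5×0.118)² = 0.00347
δQ/Q = √(0.0472) = 0.217
Q = 1.47e-05, so δQ = 0.217 × 1.47e-05 = 3.2e-06.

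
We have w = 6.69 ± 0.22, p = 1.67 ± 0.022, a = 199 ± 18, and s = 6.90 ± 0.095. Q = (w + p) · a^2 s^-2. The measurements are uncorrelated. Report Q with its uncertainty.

Let u = w + p = 8.36. δu = √(δw² + δp²) = √(0.0484 + 0.000484) = 0.221, so δu/u = 0.0264.
Q is then a monomial in u, a, s:
δQ/Q = √((δu/u)² + (2·δa/a)² + (-2·δs/s)²) = √(0.000699 + 0.0327 + 0.000758) = 0.185
Q = 6950, so δQ = 0.185 × 6950 = 1290.

6950 ± 1290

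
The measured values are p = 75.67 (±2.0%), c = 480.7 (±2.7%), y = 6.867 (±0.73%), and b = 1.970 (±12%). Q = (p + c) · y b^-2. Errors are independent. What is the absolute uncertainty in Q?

238

Let u = p + c = 556.4. δu = √(δp² + δc²) = √(2.29 + 168) = 13.1, so δu/u = 0.0235.
Q is then a monomial in u, y, b:
δQ/Q = √((δu/u)² + (1·δy/y)² + (-2·δb/b)²) = √(0.000552 + 5.33e-05 + 0.0576) = 0.241
Q = 984.5, so δQ = 0.241 × 984.5 = 238.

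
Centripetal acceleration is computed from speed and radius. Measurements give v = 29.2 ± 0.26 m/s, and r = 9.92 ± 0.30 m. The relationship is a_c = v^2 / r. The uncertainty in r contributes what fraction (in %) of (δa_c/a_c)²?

(δa_c/a_c)² = (2·δv/v)² + (-1·δr/r)²
  v term: (2×0.00890)² = 0.000317
  r term: (-1×0.0302)² = 0.000915
Total = 0.00123. Share from r = 0.000915/0.00123 = 0.743.

74.3%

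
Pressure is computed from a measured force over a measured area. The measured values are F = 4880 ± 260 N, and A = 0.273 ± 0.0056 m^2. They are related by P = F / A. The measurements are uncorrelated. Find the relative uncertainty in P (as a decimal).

Products/powers → add relative errors in quadrature, weighted by exponent:
  (1·δF/F)² = (1×0.0533)² = 0.00284;  (-1·δA/A)² = (-1×0.0205)² = 0.000421
δP/P = √(0.00326) = 0.0571

0.0571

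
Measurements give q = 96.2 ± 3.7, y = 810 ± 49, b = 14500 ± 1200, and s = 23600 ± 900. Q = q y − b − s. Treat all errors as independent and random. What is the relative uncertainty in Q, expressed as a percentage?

14.5%

Let p = q·y = 77900. δp/p = √((1·δq/q)² + (1·δy/y)²) = √(0.00148 + 0.00366) = 0.0717, so δp = 5590.
Q = p − b − s: δQ = √(δp² + δb² + δs²) = √(3.12e+07 + 1.44e+06 + 8.1e+05) = 5780
Q = 39800, so δQ/Q = 5780/39800 = 0.145.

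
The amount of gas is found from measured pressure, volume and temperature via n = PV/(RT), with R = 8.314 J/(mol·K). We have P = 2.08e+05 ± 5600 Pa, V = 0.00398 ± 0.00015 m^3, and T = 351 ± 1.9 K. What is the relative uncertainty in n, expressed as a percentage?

4.66%

Relative error in a monomial: (δn/n)² = Σ (nᵢ · δxᵢ/xᵢ)².
  (1·δP/P)² = (1×0.0269)² = 0.000725;  (1·δV/V)² = (1×0.0377)² = 0.00142;  (-1·δT/T)² = (-1×0.00541)² = 2.93e-05
δn/n = √(0.00217) = 0.0466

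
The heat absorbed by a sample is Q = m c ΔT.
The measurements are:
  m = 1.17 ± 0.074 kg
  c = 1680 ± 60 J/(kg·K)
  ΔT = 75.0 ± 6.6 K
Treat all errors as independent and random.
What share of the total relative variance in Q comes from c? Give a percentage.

(δQ/Q)² = (1·δm/m)² + (1·δc/c)² + (1·δΔT/ΔT)²
  m term: (1×0.0632)² = 0.00400
  c term: (1×0.0357)² = 0.00128
  ΔT term: (1×0.0880)² = 0.00774
Total = 0.0130. Share from c = 0.00128/0.0130 = 0.0980.

9.80%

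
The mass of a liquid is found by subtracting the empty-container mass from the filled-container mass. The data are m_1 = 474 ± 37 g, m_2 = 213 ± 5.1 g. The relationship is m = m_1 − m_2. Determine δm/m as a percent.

Each term contributes (cᵢ δxᵢ)² to (δm)²:
  (δm_1)² = 1370;  (δm_2)² = 26.0
δm = √(1400) = 37.3 g
m = 261 g, so δm/m = 37.3/261 = 0.143.

14.3%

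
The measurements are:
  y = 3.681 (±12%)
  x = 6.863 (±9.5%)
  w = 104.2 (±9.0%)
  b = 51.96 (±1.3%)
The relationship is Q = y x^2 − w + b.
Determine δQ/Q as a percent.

Let p = y·x^2 = 173.4. δp/p = √((1·δy/y)² + (2·δx/x)²) = √(0.0144 + 0.0361) = 0.225, so δp = 39.0.
Q = p − w + b: δQ = √(δp² + δw² + δb²) = √(1520 + 87.9 + 0.456) = 40.1
Q = 121.1, so δQ/Q = 40.1/121.1 = 0.331.

33.1%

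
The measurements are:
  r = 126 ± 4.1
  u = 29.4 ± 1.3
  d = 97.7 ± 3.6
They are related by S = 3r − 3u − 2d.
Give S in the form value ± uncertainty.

94.4 ± 14.8

S is a linear combination, so absolute uncertainties add in quadrature:
  (3·δr)² = 151;  (3·δu)² = 15.2;  (2·δd)² = 51.8
δS = √(218) = 14.8
S = 94.4.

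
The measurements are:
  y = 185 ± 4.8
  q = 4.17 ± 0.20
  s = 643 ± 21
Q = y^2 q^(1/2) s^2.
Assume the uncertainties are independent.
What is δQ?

2.51e+09

Q is a product of powers, so relative uncertainties combine in quadrature:
  (2·δy/y)² = (2×0.0259)² = 0.00269;  (½·δq/q)² = (0.5×0.0480)² = 0.000575;  (2·δs/s)² = (2×0.0327)² = 0.00427
δQ/Q = √(0.00753) = 0.0868
Q = 2.89e+10, so δQ = 0.0868 × 2.89e+10 = 2.51e+09.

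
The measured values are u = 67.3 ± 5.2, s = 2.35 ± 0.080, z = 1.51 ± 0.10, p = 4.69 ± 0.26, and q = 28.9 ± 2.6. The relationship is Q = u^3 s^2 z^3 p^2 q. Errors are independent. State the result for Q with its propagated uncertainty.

Each factor contributes (exponent × relative error)² to (δQ/Q)²:
  (3·δu/u)² = (3×0.0773)² = 0.0537;  (2·δs/s)² = (2×0.0340)² = 0.00464;  (3·δz/z)² = (3×0.0662)² = 0.0395;  (2·δp/p)² = (2×0.0554)² = 0.0123;  (1·δq/q)² = (1×0.0900)² = 0.00809
δQ/Q = √(0.118) = 0.344
Q = 3.68e+09, so δQ = 0.344 × 3.68e+09 = 1.27e+09.

(3.68 ± 1.27) × 10^9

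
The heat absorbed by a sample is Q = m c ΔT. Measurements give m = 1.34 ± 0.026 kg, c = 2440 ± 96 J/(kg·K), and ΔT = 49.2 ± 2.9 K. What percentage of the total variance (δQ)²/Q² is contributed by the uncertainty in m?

(δQ/Q)² = (1·δm/m)² + (1·δc/c)² + (1·δΔT/ΔT)²
  m term: (1×0.0194)² = 0.000376
  c term: (1×0.0393)² = 0.00155
  ΔT term: (1×0.0589)² = 0.00347
Total = 0.00540. Share from m = 0.000376/0.00540 = 0.0697.

6.97%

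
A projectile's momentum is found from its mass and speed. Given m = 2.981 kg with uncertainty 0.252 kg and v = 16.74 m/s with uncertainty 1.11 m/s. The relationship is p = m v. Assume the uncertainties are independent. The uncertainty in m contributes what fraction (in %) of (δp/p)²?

61.9%

(δp/p)² = (1·δm/m)² + (1·δv/v)²
  m term: (1×0.0845)² = 0.00715
  v term: (1×0.0663)² = 0.00440
Total = 0.0115. Share from m = 0.00715/0.0115 = 0.619.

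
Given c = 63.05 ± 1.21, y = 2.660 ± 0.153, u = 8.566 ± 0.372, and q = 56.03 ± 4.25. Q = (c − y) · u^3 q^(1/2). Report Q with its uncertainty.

284100 ± 39000

Let w = c − y = 60.39. δw = √(δc² + δy²) = √(1.46 + 0.0234) = 1.22, so δw/w = 0.0202.
Q is then a monomial in w, u, q:
δQ/Q = √((δw/w)² + (3·δu/u)² + (½·δq/q)²) = √(0.000408 + 0.0170 + 0.00144) = 0.137
Q = 284100, so δQ = 0.137 × 284100 = 39000.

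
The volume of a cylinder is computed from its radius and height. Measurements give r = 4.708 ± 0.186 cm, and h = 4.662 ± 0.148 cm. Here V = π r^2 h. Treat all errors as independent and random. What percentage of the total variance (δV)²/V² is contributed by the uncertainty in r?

86.1%

(δV/V)² = (2·δr/r)² + (1·δh/h)²
  r term: (2×0.0395)² = 0.00624
  h term: (1×0.0317)² = 0.00101
Total = 0.00725. Share from r = 0.00624/0.00725 = 0.861.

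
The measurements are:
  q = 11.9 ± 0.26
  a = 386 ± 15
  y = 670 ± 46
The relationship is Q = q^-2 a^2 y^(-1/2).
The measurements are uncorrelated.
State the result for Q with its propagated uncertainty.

Products/powers → add relative errors in quadrature, weighted by exponent:
  (-2·δq/q)² = (-2×0.0218)² = 0.00191;  (2·δa/a)² = (2×0.0389)² = 0.00604;  (−½·δy/y)² = (-0.5×0.0687)² = 0.00118
δQ/Q = √(0.00913) = 0.0955
Q = 40.6, so δQ = 0.0955 × 40.6 = 3.88.

40.6 ± 3.88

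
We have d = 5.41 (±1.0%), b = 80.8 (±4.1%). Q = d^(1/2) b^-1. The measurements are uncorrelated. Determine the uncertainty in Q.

0.00119

For a monomial Q ∝ d^(1/2), b^-1, fractional errors add in quadrature:
  (½·δd/d)² = (0.5×0.0100)² = 2.5e-05;  (-1·δb/b)² = (-1×0.0410)² = 0.00168
δQ/Q = √(0.00171) = 0.0413
Q = 0.0288, so δQ = 0.0413 × 0.0288 = 0.00119.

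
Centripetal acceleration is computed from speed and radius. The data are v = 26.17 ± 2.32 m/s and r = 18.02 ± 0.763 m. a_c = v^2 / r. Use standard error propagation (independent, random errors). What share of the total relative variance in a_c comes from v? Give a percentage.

94.6%

(δa_c/a_c)² = (2·δv/v)² + (-1·δr/r)²
  v term: (2×0.0887)² = 0.0314
  r term: (-1×0.0423)² = 0.00179
Total = 0.0332. Share from v = 0.0314/0.0332 = 0.946.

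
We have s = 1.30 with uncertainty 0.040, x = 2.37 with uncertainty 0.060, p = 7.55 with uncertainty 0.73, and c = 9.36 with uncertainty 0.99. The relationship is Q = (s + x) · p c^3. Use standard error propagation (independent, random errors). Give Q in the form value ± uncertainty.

Let u = s + x = 3.67. δu = √(δs² + δx²) = √(0.00160 + 0.00360) = 0.0721, so δu/u = 0.0196.
Q is then a monomial in u, p, c:
δQ/Q = √((δu/u)² + (1·δp/p)² + (3·δc/c)²) = √(0.000386 + 0.00935 + 0.101) = 0.332
Q = 22700, so δQ = 0.332 × 22700 = 7550.

22700 ± 7550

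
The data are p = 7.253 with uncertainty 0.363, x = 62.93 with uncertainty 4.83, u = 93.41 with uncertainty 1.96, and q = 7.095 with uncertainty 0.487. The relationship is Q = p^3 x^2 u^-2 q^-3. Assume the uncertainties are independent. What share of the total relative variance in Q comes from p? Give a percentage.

25.0%

(δQ/Q)² = (3·δp/p)² + (2·δx/x)² + (-2·δu/u)² + (-3·δq/q)²
  p term: (3×0.0500)² = 0.0225
  x term: (2×0.0768)² = 0.0236
  u term: (-2×0.0210)² = 0.00176
  q term: (-3×0.0686)² = 0.0424
Total = 0.0903. Share from p = 0.0225/0.0903 = 0.250.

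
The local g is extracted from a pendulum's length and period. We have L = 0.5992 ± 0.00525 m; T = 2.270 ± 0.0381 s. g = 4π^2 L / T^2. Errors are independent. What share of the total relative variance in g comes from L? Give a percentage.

6.38%

(δg/g)² = (1·δL/L)² + (-2·δT/T)²
  L term: (1×0.00876)² = 7.68e-05
  T term: (-2×0.0168)² = 0.00113
Total = 0.00120. Share from L = 7.68e-05/0.00120 = 0.0638.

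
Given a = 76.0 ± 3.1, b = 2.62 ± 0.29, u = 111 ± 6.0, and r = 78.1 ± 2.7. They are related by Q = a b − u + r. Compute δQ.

Let p = a·b = 199. δp/p = √((1·δa/a)² + (1·δb/b)²) = √(0.00166 + 0.0123) = 0.118, so δp = 23.5.
Q = p − u + r: δQ = √(δp² + δu² + δr²) = √(552 + 36.0 + 7.29) = 24.4

24.4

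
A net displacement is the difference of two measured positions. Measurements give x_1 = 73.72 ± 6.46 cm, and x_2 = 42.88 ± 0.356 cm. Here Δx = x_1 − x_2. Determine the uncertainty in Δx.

Absolute uncertainties add in quadrature for a linear combination:
  (δx_1)² = 41.7;  (δx_2)² = 0.127
δΔx = √(41.9) = 6.47 cm

6.47 cm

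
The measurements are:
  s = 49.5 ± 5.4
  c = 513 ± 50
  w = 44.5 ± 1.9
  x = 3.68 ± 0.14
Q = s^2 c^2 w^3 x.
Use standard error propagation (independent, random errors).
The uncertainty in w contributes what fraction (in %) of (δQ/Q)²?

(δQ/Q)² = (2·δs/s)² + (2·δc/c)² + (3·δw/w)² + (1·δx/x)²
  s term: (2×0.109)² = 0.0476
  c term: (2×0.0975)² = 0.0380
  w term: (3×0.0427)² = 0.0164
  x term: (1×0.0380)² = 0.00145
Total = 0.103. Share from w = 0.0164/0.103 = 0.159.

15.9%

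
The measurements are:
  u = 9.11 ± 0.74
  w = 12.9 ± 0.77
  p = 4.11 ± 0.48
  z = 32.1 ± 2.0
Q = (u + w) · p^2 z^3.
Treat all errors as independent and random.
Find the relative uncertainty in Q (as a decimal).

0.303

Let h = u + w = 22.0. δh = √(δu² + δw²) = √(0.548 + 0.593) = 1.07, so δh/h = 0.0485.
Q is then a monomial in h, p, z:
δQ/Q = √((δh/h)² + (2·δp/p)² + (3·δz/z)²) = √(0.00235 + 0.0546 + 0.0349) = 0.303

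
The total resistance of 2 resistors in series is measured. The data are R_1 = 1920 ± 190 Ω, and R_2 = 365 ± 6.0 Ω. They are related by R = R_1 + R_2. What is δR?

Each term contributes (cᵢ δxᵢ)² to (δR)²:
  (δR_1)² = 36100;  (δR_2)² = 36.0
δR = √(36100) = 190 Ω

190 Ω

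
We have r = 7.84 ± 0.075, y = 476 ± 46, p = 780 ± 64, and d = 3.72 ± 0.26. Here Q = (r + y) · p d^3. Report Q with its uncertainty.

(1.94 ± 0.475) × 10^7

Let u = r + y = 484. δu = √(δr² + δy²) = √(0.00562 + 2120) = 46.0, so δu/u = 0.0951.
Q is then a monomial in u, p, d:
δQ/Q = √((δu/u)² + (1·δp/p)² + (3·δd/d)²) = √(0.00904 + 0.00673 + 0.0440) = 0.244
Q = 1.94e+07, so δQ = 0.244 × 1.94e+07 = 4.75e+06.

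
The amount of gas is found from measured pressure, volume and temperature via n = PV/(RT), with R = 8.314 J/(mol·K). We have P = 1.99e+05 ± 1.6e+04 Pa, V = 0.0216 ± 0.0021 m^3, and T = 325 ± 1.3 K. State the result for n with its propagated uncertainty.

1.59 ± 0.201 mol

n is a product of powers, so relative uncertainties combine in quadrature:
  (1·δP/P)² = (1×0.0804)² = 0.00646;  (1·δV/V)² = (1×0.0972)² = 0.00945;  (-1·δT/T)² = (-1×0.00400)² = 1.6e-05
δn/n = √(0.0159) = 0.126
n = 1.59 mol, so δn = 0.126 × 1.59 = 0.201 mol.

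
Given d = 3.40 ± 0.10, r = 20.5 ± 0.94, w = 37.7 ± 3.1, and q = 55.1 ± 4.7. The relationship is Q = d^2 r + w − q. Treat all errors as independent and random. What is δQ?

18.5

Let p = d^2·r = 237. δp/p = √((2·δd/d)² + (1·δr/r)²) = √(0.00346 + 0.00210) = 0.0746, so δp = 17.7.
Q = p + w − q: δQ = √(δp² + δw² + δq²) = √(312 + 9.61 + 22.1) = 18.5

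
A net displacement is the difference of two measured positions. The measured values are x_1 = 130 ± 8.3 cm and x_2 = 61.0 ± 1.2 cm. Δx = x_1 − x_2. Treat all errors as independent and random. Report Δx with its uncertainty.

69.0 ± 8.39 cm

Δx is a linear combination, so absolute uncertainties add in quadrature:
  (δx_1)² = 68.9;  (δx_2)² = 1.44
δΔx = √(70.3) = 8.39 cm
Δx = 69.0 cm.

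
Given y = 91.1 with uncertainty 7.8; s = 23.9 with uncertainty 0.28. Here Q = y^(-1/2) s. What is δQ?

For a monomial Q ∝ y^(-1/2), s, fractional errors add in quadrature:
  (−½·δy/y)² = (-0.5×0.0856)² = 0.00183;  (1·δs/s)² = (1×0.0117)² = 0.000137
δQ/Q = √(0.00197) = 0.0444
Q = 2.50, so δQ = 0.0444 × 2.50 = 0.111.

0.111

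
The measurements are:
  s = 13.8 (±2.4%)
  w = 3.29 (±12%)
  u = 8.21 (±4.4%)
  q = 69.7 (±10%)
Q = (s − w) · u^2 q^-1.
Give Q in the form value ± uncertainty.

10.2 ± 1.44

Let h = s − w = 10.5. δh = √(δs² + δw²) = √(0.110 + 0.156) = 0.515, so δh/h = 0.0490.
Q is then a monomial in h, u, q:
δQ/Q = √((δh/h)² + (2·δu/u)² + (-1·δq/q)²) = √(0.00240 + 0.00774 + 0.0100) = 0.142
Q = 10.2, so δQ = 0.142 × 10.2 = 1.44.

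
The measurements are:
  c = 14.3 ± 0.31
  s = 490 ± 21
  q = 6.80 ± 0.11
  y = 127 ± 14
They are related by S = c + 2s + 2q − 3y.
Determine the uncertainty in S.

59.4

Absolute uncertainties add in quadrature for a linear combination:
  (δc)² = 0.0961;  (2·δs)² = 1760;  (2·δq)² = 0.0484;  (3·δy)² = 1760
δS = √(3530) = 59.4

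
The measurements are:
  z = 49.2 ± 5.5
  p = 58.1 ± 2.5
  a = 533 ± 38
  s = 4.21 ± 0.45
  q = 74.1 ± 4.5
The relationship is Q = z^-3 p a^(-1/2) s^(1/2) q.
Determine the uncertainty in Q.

0.00112

Q is a product of powers, so relative uncertainties combine in quadrature:
  (-3·δz/z)² = (-3×0.112)² = 0.112;  (1·δp/p)² = (1×0.0430)² = 0.00185;  (−½·δa/a)² = (-0.5×0.0713)² = 0.00127;  (½·δs/s)² = (0.5×0.107)² = 0.00286;  (1·δq/q)² = (1×0.0607)² = 0.00369
δQ/Q = √(0.122) = 0.349
Q = 0.00321, so δQ = 0.349 × 0.00321 = 0.00112.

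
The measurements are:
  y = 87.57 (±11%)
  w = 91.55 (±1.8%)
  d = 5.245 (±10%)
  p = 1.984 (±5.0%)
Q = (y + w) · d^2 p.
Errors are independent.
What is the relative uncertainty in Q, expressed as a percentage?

21.3%

Let u = y + w = 179.1. δu = √(δy² + δw²) = √(92.8 + 2.72) = 9.77, so δu/u = 0.0546.
Q is then a monomial in u, d, p:
δQ/Q = √((δu/u)² + (2·δd/d)² + (1·δp/p)²) = √(0.00298 + 0.0400 + 0.00250) = 0.213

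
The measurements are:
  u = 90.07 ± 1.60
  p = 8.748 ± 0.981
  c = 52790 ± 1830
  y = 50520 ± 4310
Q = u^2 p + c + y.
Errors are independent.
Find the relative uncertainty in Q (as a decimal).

Let w = u^2·p = 70970. δw/w = √((2·δu/u)² + (1·δp/p)²) = √(0.00126 + 0.0126) = 0.118, so δw = 8350.
Q = w + c + y: δQ = √(δw² + δc² + δy²) = √(6.97e+07 + 3.35e+06 + 1.86e+07) = 9570
Q = 174300, so δQ/Q = 9570/174300 = 0.0549.

0.0549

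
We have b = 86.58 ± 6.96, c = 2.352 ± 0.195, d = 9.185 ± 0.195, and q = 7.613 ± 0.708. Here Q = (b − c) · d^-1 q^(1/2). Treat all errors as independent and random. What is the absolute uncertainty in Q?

2.46

Let u = b − c = 84.23. δu = √(δb² + δc²) = √(48.4 + 0.0380) = 6.96, so δu/u = 0.0827.
Q is then a monomial in u, d, q:
δQ/Q = √((δu/u)² + (-1·δd/d)² + (½·δq/q)²) = √(0.00683 + 0.000451 + 0.00216) = 0.0972
Q = 25.30, so δQ = 0.0972 × 25.30 = 2.46.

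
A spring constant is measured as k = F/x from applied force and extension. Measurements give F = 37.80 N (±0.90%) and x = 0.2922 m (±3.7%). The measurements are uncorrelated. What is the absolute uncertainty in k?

k is a product of powers, so relative uncertainties combine in quadrature:
  (1·δF/F)² = (1×0.00900)² = 8.1e-05;  (-1·δx/x)² = (-1×0.0370)² = 0.00137
δk/k = √(0.00145) = 0.0381
k = 129.4 N/m, so δk = 0.0381 × 129.4 = 4.93 N/m.

4.93 N/m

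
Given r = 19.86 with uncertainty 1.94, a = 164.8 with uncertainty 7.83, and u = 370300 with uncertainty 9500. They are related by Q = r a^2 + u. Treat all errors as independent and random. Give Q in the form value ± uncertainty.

909700 ± 74100

Let p = r·a^2 = 539400. δp/p = √((1·δr/r)² + (2·δa/a)²) = √(0.00954 + 0.00903) = 0.136, so δp = 73500.
Q = p + u: δQ = √(δp² + δu²) = √(5.4e+09 + 9.02e+07) = 74100
Q = 909700.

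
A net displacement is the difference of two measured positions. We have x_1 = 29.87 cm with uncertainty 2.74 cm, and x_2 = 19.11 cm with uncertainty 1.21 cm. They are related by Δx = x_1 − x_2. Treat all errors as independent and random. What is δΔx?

For a sum/difference, combine absolute errors in quadrature:
  (δx_1)² = 7.51;  (δx_2)² = 1.46
δΔx = √(8.97) = 3.00 cm

3.00 cm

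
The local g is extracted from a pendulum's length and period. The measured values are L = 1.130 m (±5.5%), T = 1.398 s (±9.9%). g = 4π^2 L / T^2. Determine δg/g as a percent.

Relative error in a monomial: (δg/g)² = Σ (nᵢ · δxᵢ/xᵢ)².
  (1·δL/L)² = (1×0.0550)² = 0.00302;  (-2·δT/T)² = (-2×0.0990)² = 0.0392
δg/g = √(0.0422) = 0.205

20.5%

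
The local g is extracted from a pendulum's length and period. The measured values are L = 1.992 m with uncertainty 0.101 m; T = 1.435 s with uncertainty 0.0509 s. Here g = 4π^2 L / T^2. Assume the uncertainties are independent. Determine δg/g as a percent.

For a monomial g ∝ L, T^-2, fractional errors add in quadrature:
  (1·δL/L)² = (1×0.0507)² = 0.00257;  (-2·δT/T)² = (-2×0.0355)² = 0.00503
δg/g = √(0.00760) = 0.0872

8.72%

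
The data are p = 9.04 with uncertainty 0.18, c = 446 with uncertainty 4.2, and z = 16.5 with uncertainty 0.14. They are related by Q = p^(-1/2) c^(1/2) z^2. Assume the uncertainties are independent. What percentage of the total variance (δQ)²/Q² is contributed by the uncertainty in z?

(δQ/Q)² = (−½·δp/p)² + (½·δc/c)² + (2·δz/z)²
  p term: (-0.5×0.0199)² = 9.91e-05
  c term: (0.5×0.00942)² = 2.22e-05
  z term: (2×0.00848)² = 0.000288
Total = 0.000409. Share from z = 0.000288/0.000409 = 0.704.

70.4%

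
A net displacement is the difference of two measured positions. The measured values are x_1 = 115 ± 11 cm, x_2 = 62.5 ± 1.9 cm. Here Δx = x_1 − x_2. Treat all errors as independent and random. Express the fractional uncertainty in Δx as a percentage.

For a sum/difference, combine absolute errors in quadrature:
  (δx_1)² = 121;  (δx_2)² = 3.61
δΔx = √(125) = 11.2 cm
Δx = 52.5 cm, so δΔx/Δx = 11.2/52.5 = 0.213.

21.3%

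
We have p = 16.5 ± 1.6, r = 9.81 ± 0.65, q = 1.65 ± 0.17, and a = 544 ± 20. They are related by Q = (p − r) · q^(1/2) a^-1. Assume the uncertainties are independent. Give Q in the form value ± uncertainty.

0.0158 ± 0.00420

Let u = p − r = 6.69. δu = √(δp² + δr²) = √(2.56 + 0.423) = 1.73, so δu/u = 0.258.
Q is then a monomial in u, q, a:
δQ/Q = √((δu/u)² + (½·δq/q)² + (-1·δa/a)²) = √(0.0666 + 0.00265 + 0.00135) = 0.266
Q = 0.0158, so δQ = 0.266 × 0.0158 = 0.00420.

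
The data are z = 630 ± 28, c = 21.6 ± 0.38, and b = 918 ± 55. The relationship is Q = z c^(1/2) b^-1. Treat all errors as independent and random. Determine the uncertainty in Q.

0.240

Relative error in a monomial: (δQ/Q)² = Σ (nᵢ · δxᵢ/xᵢ)².
  (1·δz/z)² = (1×0.0444)² = 0.00198;  (½·δc/c)² = (0.5×0.0176)² = 7.74e-05;  (-1·δb/b)² = (-1×0.0599)² = 0.00359
δQ/Q = √(0.00564) = 0.0751
Q = 3.19, so δQ = 0.0751 × 3.19 = 0.240.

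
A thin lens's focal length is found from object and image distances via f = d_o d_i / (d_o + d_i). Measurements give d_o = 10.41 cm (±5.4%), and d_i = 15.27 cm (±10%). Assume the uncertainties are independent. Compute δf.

0.320 cm

∂f/∂d_o = (d_i/(d_o+d_i))² = 0.354;  ∂f/∂d_i = (d_o/(d_o+d_i))² = 0.164
δf = √((∂f/∂d_o · δd_o)² + (∂f/∂d_i · δd_i)²) = √(0.0395 + 0.0630) = 0.320 cm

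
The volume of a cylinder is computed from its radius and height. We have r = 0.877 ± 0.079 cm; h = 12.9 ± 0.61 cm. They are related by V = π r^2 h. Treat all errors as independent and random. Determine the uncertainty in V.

5.81 cm^3

Since V is a product/quotient, work with relative uncertainties:
  (2·δr/r)² = (2×0.0901)² = 0.0325;  (1·δh/h)² = (1×0.0473)² = 0.00224
δV/V = √(0.0347) = 0.186
V = 31.2 cm^3, so δV = 0.186 × 31.2 = 5.81 cm^3.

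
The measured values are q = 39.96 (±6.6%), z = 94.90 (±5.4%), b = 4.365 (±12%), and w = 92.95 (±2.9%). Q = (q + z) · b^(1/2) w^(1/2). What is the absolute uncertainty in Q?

Let u = q + z = 134.9. δu = √(δq² + δz²) = √(6.96 + 26.3) = 5.76, so δu/u = 0.0427.
Q is then a monomial in u, b, w:
δQ/Q = √((δu/u)² + (½·δb/b)² + (½·δw/w)²) = √(0.00183 + 0.00360 + 0.000210) = 0.0751
Q = 2716, so δQ = 0.0751 × 2716 = 204.

204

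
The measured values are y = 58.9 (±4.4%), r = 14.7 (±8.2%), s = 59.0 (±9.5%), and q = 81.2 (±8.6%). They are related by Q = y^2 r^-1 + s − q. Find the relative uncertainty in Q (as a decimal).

0.139

Let p = y^2·r^-1 = 236. δp/p = √((2·δy/y)² + (-1·δr/r)²) = √(0.00774 + 0.00672) = 0.120, so δp = 28.4.
Q = p + s − q: δQ = √(δp² + δs² + δq²) = √(806 + 31.4 + 48.8) = 29.8
Q = 214, so δQ/Q = 29.8/214 = 0.139.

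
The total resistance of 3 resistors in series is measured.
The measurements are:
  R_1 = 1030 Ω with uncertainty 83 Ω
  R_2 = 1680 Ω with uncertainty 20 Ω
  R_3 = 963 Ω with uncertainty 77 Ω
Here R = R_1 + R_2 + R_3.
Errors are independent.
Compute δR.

Absolute uncertainties add in quadrature for a linear combination:
  (δR_1)² = 6890;  (δR_2)² = 400;  (δR_3)² = 5930
δR = √(13200) = 115 Ω

115 Ω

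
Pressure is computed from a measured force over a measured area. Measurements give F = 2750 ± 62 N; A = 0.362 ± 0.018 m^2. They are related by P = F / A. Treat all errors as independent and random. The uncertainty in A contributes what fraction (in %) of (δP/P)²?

82.9%

(δP/P)² = (1·δF/F)² + (-1·δA/A)²
  F term: (1×0.0225)² = 0.000508
  A term: (-1×0.0497)² = 0.00247
Total = 0.00298. Share from A = 0.00247/0.00298 = 0.829.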